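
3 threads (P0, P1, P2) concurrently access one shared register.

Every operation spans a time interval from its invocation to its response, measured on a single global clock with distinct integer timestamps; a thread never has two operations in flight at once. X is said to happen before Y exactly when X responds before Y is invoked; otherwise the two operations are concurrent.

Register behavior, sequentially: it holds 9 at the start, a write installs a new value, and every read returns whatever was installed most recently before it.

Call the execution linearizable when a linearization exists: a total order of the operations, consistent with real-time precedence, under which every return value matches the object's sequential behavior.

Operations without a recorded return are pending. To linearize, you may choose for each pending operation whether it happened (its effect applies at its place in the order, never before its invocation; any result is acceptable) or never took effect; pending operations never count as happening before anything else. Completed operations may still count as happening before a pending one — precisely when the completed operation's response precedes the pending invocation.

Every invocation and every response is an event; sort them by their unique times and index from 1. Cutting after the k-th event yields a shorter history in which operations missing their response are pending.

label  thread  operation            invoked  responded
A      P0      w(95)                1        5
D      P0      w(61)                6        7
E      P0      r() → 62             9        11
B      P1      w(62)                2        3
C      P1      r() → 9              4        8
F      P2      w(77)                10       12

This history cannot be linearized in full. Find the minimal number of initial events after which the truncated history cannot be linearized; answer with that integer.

8

events 1..7 are linearizable; a witness order is A, B, C, D:
1. A w(95), leaving value 95
2. B w(62), leaving value 62
3. C r() (pending, included), leaving value 62
4. D w(61), leaving value 61
once event 8 joins (C's response, time 8), exhaustive search finds no witness
for example A, B, C, D fails at step 3: C r() → 9 is not legal there
for example A, B, D, C fails at step 4: C r() → 9 is not legal there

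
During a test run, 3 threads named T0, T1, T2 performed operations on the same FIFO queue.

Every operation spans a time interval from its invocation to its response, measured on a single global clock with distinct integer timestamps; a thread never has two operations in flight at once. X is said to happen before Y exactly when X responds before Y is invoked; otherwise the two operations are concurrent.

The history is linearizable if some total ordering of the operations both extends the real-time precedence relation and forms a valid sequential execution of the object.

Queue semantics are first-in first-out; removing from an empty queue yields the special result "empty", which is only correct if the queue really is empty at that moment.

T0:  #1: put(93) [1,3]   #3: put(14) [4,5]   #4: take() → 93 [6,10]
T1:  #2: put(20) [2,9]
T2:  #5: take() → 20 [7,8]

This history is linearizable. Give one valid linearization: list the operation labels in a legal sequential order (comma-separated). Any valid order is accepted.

#1, #2, #3, #4, #5

1. #1 put(93), leaving queue <93>
2. #2 put(20), leaving queue <93,20>
3. #3 put(14), leaving queue <93,20,14>
4. #4 take() → 93, leaving queue <20,14>
5. #5 take() → 20, leaving queue <14>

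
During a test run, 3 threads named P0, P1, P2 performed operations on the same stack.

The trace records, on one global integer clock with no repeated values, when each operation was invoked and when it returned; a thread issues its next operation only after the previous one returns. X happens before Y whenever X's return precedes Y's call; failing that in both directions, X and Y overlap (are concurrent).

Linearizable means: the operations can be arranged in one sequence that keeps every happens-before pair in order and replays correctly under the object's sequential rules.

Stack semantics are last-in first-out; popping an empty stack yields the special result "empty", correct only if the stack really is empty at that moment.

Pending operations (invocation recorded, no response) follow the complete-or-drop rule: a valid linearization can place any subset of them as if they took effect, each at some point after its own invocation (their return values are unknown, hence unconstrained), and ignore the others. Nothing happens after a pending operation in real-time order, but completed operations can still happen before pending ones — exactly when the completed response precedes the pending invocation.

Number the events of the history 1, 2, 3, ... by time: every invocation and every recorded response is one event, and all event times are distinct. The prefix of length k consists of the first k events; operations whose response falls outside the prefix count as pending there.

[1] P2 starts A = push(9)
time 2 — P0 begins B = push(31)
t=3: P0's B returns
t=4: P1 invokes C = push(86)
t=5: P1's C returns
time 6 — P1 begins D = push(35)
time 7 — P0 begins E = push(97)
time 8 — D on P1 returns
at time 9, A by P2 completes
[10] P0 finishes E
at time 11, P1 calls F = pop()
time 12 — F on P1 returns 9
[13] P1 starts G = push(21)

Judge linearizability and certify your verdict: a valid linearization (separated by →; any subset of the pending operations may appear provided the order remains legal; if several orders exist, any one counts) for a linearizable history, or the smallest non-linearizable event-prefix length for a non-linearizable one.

linearizable — witness: B → C → D → E → A → F

after step 1 (B push(31)): stack <31>
after step 2 (C push(86)): stack <31,86>
after step 3 (D push(35)): stack <31,86,35>
after step 4 (E push(97)): stack <31,86,35,97>
after step 5 (A push(9)): stack <31,86,35,97,9>
after step 6 (F pop() → 9): stack <31,86,35,97>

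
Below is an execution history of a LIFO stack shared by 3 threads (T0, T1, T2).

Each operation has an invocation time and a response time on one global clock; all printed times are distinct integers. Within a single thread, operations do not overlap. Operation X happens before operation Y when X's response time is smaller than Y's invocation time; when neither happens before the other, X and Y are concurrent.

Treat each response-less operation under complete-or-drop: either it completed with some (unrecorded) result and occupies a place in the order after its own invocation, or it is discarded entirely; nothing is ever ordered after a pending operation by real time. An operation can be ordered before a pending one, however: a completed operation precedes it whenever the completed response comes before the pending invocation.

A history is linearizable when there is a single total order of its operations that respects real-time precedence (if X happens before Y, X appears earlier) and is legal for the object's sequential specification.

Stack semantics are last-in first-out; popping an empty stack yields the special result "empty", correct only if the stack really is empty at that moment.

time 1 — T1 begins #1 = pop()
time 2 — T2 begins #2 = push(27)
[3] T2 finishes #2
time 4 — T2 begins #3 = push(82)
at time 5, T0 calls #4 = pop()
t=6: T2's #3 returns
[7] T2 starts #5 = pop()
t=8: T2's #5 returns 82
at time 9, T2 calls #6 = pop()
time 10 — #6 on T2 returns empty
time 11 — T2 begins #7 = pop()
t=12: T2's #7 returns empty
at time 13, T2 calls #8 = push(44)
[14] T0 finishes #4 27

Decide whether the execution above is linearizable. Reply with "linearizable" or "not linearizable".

one valid linearization: #1, #2, #3, #5, #4, #6, #7
after step 1 (#1 pop() (pending, included)): stack <>
after step 2 (#2 push(27)): stack <27>
after step 3 (#3 push(82)): stack <27,82>
after step 4 (#5 pop() → 82): stack <27>
after step 5 (#4 pop() → 27): stack <>
after step 6 (#6 pop() → empty): stack <>
after step 7 (#7 pop() → empty): stack <>

linearizable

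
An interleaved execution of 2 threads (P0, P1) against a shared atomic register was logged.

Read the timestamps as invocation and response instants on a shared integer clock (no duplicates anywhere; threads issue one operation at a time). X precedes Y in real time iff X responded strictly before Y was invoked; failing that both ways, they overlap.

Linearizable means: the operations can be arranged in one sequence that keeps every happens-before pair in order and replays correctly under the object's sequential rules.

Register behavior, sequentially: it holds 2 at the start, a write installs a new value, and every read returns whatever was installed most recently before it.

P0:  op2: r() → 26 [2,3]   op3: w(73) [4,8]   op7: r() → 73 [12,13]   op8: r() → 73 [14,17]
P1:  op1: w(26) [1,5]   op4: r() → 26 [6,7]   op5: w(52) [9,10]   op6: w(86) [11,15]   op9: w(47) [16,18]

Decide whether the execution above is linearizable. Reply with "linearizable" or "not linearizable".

prefix check: 1..12 passes, 1..13 fails once op7's time-13 response joins
no legal order exists: 5 real-time-consistent candidates over 6 completed atomic register operations, all rejected
completion choices over the 1 pending operation (op6) were checked; none helps
sample order op1, op2, op3, op4, op5, op7 (pending dropped) stalls at step 4 — op4 r() → 26 has no legal effect
sample order op1, op2, op4, op3, op5, op7 (pending dropped) stalls at step 6 — op7 r() → 73 has no legal effect

not linearizable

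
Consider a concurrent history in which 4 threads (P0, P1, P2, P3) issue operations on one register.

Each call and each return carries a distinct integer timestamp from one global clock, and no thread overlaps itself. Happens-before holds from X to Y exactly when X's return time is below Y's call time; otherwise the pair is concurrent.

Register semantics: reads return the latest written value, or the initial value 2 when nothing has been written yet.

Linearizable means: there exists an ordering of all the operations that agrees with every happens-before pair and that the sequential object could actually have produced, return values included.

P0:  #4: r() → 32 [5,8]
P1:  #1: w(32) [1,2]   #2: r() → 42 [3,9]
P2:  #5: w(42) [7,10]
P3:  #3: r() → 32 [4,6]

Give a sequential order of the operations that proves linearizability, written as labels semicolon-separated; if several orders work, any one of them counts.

#1; #3; #4; #5; #2

after step 1 (#1 w(32)): value 32
after step 2 (#3 r() → 32): value 32
after step 3 (#4 r() → 32): value 32
after step 4 (#5 w(42)): value 42
after step 5 (#2 r() → 42): value 42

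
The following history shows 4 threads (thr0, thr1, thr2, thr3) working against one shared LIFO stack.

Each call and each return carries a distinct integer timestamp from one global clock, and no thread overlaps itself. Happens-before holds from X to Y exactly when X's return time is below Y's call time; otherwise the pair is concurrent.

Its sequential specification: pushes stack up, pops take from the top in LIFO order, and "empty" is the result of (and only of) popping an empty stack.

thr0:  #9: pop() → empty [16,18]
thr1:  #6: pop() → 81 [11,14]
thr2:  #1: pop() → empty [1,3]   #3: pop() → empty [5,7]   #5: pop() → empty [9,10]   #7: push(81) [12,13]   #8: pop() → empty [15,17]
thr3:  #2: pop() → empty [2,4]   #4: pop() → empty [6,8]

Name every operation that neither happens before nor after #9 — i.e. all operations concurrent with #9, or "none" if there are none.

concurrent with #9 ([16,18]): every op whose interval crosses 16..18
#1 [1,3]: before
#2 [2,4]: before
#3 [5,7]: before
#4 [6,8]: before
#5 [9,10]: before
#6 [11,14]: before
#7 [12,13]: before
#8 [15,17]: concurrent

#8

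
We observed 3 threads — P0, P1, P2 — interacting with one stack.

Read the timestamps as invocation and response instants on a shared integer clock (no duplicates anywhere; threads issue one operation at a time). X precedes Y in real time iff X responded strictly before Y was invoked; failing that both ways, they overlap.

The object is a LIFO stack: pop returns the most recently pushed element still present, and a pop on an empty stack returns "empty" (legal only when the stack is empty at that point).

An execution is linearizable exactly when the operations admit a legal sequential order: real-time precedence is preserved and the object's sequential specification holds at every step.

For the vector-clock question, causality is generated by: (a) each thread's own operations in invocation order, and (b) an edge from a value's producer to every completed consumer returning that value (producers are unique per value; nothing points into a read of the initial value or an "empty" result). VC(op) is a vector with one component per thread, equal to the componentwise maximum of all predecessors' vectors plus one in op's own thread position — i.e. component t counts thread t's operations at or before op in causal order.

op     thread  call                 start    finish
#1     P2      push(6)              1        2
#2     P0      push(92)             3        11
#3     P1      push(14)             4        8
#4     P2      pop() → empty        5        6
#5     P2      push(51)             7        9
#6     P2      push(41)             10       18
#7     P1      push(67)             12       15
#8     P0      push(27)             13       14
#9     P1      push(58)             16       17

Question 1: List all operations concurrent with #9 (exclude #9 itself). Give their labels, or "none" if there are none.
#6

overlap test against #9 [16,17]: concurrent iff the interval meets 16..17
#1 [1,2]: before
#2 [3,11]: before
#3 [4,8]: before
#4 [5,6]: before
#5 [7,9]: before
#6 [10,18]: concurrent
#7 [12,15]: before
#8 [13,14]: before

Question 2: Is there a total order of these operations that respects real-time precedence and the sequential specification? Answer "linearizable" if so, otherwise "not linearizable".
not linearizable

prefix check: 1..5 passes, 1..6 fails once #4's time-6 response joins
the sole real-time-consistent order of 2 completed operations fails the stack replay
no escape via the 2 pending operations (#2, #3): every completion choice fails
e.g. #1, #4 (pending dropped): illegal at step 2, since #4 pop() → empty cannot apply there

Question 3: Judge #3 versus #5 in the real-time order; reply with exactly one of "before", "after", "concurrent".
concurrent

#3 spans [4,8], #5 spans [7,9]
the intervals overlap in both directions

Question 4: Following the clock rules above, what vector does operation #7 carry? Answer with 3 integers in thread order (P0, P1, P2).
(0, 2, 0)

VC(#1, invoked at 1): no causal predecessors; +1 on P2 → (0, 0, 1)
VC(#3, invoked at 4): no causal predecessors; +1 on P1 → (0, 1, 0)
VC(#2, invoked at 3): no causal predecessors; +1 on P0 → (1, 0, 0)
#4 (invocation 5): componentwise max over VC(#1)=(0, 0, 1), +1 at P2, giving (0, 0, 2)
#7 (invocation 12): componentwise max over VC(#3)=(0, 1, 0), +1 at P1, giving (0, 2, 0)
#8 (invocation 13): componentwise max over VC(#2)=(1, 0, 0), +1 at P0, giving (2, 0, 0)
#5 (invocation 7): componentwise max over VC(#4)=(0, 0, 2), +1 at P2, giving (0, 0, 3)
#9 (invocation 16): componentwise max over VC(#7)=(0, 2, 0), +1 at P1, giving (0, 3, 0)
#6 (invocation 10): componentwise max over VC(#5)=(0, 0, 3), +1 at P2, giving (0, 0, 4)
target: VC(#7) = (0, 2, 0)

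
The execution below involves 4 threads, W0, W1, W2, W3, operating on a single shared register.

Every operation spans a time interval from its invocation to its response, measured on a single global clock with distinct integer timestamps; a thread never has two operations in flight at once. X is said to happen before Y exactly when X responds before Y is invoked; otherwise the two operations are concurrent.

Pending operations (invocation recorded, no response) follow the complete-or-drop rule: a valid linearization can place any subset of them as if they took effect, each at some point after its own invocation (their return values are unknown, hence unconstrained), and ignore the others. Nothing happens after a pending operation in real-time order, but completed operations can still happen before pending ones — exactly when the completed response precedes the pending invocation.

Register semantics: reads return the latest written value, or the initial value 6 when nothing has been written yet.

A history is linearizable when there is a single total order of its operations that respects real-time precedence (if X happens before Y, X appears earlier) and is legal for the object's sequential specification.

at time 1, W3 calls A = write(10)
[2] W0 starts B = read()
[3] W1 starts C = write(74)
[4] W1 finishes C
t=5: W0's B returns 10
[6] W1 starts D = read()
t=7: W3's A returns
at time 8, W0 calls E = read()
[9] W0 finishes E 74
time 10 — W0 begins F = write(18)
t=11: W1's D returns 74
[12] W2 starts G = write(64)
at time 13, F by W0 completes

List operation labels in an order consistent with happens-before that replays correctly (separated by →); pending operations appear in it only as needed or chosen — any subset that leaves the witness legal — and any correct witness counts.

step 1: A write(10) — value 10
step 2: B read() → 10 — value 10
step 3: C write(74) — value 74
step 4: D read() → 74 — value 74
step 5: E read() → 74 — value 74
step 6: F write(18) — value 18

A → B → C → D → E → F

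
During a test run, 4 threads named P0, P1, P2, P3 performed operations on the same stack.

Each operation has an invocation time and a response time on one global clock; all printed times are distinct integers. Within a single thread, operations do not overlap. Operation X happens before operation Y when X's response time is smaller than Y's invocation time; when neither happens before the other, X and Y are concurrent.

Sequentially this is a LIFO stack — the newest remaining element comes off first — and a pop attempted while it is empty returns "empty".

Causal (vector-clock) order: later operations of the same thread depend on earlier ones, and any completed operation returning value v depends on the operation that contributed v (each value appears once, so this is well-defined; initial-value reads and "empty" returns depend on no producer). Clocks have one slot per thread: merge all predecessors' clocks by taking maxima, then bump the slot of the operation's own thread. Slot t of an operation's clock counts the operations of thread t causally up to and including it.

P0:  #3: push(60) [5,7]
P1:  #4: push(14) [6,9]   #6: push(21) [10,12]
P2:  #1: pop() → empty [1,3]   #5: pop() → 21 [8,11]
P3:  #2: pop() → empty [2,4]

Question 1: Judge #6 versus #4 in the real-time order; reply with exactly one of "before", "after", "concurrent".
Answer: after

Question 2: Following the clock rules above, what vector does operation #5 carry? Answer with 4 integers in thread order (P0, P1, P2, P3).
Answer: (0, 2, 2, 0)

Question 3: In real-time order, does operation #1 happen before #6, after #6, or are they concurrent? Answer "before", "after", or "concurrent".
Answer: before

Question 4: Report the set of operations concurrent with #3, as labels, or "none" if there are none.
Answer: #4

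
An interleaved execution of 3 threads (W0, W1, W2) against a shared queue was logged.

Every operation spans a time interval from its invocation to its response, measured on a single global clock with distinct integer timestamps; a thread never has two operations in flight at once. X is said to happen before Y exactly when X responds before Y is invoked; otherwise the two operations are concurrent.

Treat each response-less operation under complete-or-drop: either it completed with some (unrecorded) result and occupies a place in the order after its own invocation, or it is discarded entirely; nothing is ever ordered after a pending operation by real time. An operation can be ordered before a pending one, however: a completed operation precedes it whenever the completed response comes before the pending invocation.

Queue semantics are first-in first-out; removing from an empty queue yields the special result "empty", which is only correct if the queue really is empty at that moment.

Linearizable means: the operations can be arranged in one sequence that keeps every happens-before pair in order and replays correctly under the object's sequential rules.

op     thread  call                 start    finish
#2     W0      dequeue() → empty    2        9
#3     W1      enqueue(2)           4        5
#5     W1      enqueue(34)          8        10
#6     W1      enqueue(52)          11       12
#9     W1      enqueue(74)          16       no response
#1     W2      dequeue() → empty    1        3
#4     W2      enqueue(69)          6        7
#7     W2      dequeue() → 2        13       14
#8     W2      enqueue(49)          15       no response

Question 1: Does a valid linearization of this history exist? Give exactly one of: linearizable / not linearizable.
linearizable

one valid linearization: #1, #2, #3, #4, #5, #6, #7
1. #1 dequeue() → empty, leaving queue <>
2. #2 dequeue() → empty, leaving queue <>
3. #3 enqueue(2), leaving queue <2>
4. #4 enqueue(69), leaving queue <2,69>
5. #5 enqueue(34), leaving queue <2,69,34>
6. #6 enqueue(52), leaving queue <2,69,34,52>
7. #7 dequeue() → 2, leaving queue <69,34,52>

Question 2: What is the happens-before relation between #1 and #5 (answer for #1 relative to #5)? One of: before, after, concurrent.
Answer: before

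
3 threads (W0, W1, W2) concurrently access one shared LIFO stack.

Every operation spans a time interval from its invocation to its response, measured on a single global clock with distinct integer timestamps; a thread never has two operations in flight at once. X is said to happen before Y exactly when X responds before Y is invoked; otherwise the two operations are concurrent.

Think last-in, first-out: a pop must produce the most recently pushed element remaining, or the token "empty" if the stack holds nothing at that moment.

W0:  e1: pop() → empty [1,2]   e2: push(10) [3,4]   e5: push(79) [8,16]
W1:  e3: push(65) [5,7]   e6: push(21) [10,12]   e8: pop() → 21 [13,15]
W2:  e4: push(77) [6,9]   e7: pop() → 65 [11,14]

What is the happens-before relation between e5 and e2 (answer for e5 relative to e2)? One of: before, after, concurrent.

e5 spans [8,16], e2 spans [3,4]
resp(e2)=4 < inv(e5)=8

after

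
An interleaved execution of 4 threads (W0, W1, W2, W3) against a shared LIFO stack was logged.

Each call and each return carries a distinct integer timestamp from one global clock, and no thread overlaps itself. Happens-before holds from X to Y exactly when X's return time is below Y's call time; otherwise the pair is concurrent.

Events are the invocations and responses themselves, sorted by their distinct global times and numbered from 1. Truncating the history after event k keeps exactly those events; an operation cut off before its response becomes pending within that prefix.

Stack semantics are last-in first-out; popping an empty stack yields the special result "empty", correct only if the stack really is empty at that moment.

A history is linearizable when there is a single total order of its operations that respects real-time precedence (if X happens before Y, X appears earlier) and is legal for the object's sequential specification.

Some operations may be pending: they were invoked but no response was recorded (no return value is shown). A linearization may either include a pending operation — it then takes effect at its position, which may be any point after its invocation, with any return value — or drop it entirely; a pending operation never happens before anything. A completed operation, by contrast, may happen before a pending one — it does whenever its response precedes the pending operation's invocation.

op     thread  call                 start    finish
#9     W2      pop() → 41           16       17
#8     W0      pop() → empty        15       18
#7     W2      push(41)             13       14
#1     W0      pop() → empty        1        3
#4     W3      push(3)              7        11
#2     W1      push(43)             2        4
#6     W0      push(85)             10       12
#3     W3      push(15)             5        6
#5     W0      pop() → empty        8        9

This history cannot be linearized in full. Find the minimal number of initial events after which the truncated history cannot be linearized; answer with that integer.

events 1..8 are linearizable, e.g. via #1, #2, #3:
step 1: #1 pop() → empty — stack <>
step 2: #2 push(43) — stack <43>
step 3: #3 push(15) — stack <43,15>
adding event 9 (#5 responds at 9) leaves no legal real-time order
every completion of the 1 pending operation (#4) was checked; none linearizes
sample order #1, #2, #3, #5 (pending dropped) stalls at step 4 — #5 pop() → empty has no legal effect
sample order #2, #1, #3, #5 (pending dropped) stalls at step 2 — #1 pop() → empty has no legal effect

9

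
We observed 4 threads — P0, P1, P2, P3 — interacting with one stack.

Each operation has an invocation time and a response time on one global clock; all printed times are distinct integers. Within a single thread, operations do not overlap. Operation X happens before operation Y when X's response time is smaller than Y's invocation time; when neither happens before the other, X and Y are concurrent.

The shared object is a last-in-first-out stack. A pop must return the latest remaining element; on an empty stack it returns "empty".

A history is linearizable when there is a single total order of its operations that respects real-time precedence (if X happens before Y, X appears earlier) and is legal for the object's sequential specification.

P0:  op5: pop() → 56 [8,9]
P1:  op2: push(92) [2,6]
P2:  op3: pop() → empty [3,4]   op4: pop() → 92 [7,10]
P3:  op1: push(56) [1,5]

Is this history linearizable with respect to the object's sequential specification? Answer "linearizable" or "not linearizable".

one valid linearization: op3, op1, op2, op4, op5
after step 1 (op3 pop() → empty): stack <>
after step 2 (op1 push(56)): stack <56>
after step 3 (op2 push(92)): stack <56,92>
after step 4 (op4 pop() → 92): stack <56>
after step 5 (op5 pop() → 56): stack <>

linearizable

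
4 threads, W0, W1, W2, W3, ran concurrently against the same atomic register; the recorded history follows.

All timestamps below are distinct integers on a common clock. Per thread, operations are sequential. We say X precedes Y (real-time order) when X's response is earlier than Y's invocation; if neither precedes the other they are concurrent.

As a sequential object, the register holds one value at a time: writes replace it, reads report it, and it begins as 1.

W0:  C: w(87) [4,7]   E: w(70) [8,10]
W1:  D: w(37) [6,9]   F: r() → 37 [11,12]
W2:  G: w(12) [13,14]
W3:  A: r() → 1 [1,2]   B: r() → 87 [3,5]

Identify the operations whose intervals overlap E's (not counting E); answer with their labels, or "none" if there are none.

D

E spans [8,10]: anything still running between times 8 and 10 counts as concurrent
A [1,2]: before
B [3,5]: before
C [4,7]: before
D [6,9]: concurrent
F [11,12]: after
G [13,14]: after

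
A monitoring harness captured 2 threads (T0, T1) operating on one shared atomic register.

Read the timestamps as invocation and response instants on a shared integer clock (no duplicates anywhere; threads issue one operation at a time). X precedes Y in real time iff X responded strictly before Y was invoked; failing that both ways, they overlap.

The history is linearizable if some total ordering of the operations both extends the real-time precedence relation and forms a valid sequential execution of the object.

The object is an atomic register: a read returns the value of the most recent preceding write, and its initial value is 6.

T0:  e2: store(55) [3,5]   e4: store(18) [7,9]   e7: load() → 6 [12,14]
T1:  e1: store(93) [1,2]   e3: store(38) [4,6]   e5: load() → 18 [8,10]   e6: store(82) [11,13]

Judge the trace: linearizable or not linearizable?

through event 13 a valid linearization exists; event 14 (e7 responding at time 14) ends that
every one of the 8 real-time-consistent orders over 7 completed atomic register ops fails the sequential spec
take e1, e2, e3, e4, e5, e6, e7: step 7 already fails, because e7 load() → 6 cannot occur there
take e1, e2, e3, e4, e5, e7, e6: step 6 already fails, because e7 load() → 6 cannot occur there

not linearizable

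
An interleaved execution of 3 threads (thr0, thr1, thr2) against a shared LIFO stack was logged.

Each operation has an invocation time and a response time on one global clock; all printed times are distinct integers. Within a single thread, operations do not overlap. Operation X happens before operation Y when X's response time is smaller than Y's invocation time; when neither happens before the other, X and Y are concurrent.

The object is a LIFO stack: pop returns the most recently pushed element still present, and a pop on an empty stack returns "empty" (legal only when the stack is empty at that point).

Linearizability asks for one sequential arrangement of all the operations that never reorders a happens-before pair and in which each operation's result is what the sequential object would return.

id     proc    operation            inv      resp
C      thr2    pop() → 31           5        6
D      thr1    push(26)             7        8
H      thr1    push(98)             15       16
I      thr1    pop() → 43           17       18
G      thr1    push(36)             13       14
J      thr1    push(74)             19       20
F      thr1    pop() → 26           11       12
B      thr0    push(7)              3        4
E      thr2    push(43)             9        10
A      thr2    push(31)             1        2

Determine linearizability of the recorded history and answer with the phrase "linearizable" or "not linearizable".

events 1..5 are fine; event 6 — the response of C at time 6 — makes the prefix non-linearizable
exactly one order of the 3 completed ops respects real time; the LIFO stack replay fails
e.g. A, B, C: illegal at step 3, since C pop() → 31 cannot apply there

not linearizable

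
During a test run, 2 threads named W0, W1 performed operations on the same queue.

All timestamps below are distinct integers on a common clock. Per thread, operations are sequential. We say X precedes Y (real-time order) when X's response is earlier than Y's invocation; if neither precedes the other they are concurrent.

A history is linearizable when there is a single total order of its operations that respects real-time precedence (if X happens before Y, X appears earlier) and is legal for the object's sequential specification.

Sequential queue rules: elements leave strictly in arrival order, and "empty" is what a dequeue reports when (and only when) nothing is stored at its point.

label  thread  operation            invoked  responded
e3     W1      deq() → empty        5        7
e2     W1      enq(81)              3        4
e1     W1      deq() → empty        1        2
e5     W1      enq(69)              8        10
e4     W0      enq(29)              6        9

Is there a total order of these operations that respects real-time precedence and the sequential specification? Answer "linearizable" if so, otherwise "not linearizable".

through event 6 a valid linearization exists; event 7 (e3 responding at time 7) ends that
a single order respects real time; the 3 completed queue operations fail replay along it
including or dropping the 1 pending operation (e4) in any combination fails
take e1, e2, e3 (pending dropped): step 3 already fails, because e3 deq() → empty cannot occur there

not linearizable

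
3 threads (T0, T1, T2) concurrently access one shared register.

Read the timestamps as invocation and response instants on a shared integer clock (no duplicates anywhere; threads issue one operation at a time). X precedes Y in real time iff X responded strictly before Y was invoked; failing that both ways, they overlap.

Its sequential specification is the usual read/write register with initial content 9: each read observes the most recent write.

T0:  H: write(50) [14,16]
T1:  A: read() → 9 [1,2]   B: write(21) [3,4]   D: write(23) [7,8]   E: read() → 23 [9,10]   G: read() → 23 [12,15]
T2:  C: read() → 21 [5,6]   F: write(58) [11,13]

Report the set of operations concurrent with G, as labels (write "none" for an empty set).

overlap test against G [12,15]: concurrent iff the interval meets 12..15
A [1,2]: before
B [3,4]: before
C [5,6]: before
D [7,8]: before
E [9,10]: before
F [11,13]: concurrent
H [14,16]: concurrent

F, H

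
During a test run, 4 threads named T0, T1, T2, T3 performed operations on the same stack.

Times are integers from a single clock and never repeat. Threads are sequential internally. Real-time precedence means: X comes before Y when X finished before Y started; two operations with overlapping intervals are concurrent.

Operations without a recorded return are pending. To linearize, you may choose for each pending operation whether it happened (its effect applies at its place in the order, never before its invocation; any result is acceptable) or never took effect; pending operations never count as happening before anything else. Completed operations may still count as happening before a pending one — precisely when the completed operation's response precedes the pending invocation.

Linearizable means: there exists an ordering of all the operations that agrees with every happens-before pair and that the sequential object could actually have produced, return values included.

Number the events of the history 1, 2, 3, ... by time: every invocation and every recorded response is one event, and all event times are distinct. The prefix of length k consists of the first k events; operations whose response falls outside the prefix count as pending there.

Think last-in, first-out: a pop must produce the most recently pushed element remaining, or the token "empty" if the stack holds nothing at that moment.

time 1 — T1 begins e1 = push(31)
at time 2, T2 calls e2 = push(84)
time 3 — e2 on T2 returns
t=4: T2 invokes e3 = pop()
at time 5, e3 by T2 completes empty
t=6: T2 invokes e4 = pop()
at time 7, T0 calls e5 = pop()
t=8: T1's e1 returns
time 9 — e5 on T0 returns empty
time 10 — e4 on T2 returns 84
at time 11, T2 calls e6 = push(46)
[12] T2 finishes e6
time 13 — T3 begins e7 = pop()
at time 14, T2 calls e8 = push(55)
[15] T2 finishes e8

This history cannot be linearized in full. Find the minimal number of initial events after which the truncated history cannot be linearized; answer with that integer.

5

a valid linearization of events 1..4 exists, for instance e1, e2:
step 1: e1 push(31) (pending, included) — stack <31>
step 2: e2 push(84) — stack <31,84>
event 5 — e3's response, time 5 — after it, nothing linearizes
no escape via the 1 pending operation (e1): every completion choice fails
sample order e2, e3 (pending dropped) stalls at step 2 — e3 pop() → empty has no legal effect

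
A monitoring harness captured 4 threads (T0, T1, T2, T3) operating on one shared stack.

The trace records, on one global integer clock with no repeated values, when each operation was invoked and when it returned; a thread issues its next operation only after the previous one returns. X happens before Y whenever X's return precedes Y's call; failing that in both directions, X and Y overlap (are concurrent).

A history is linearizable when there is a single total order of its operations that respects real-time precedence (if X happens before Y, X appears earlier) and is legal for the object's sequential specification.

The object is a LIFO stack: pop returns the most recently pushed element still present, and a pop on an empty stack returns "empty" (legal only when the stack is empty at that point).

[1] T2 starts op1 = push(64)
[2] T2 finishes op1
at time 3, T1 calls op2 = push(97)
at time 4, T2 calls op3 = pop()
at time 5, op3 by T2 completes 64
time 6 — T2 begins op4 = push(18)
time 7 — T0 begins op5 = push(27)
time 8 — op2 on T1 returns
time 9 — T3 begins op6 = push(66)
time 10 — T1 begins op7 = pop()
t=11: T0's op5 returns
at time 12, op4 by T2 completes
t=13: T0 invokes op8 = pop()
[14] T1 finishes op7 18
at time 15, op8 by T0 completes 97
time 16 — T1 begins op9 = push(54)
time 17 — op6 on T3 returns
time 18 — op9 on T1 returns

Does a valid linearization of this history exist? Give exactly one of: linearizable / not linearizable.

a witness: op1, op3, op5, op2, op4, op7, op8, op6, op9
after step 1 (op1 push(64)): stack <64>
after step 2 (op3 pop() → 64): stack <>
after step 3 (op5 push(27)): stack <27>
after step 4 (op2 push(97)): stack <27,97>
after step 5 (op4 push(18)): stack <27,97,18>
after step 6 (op7 pop() → 18): stack <27,97>
after step 7 (op8 pop() → 97): stack <27>
after step 8 (op6 push(66)): stack <27,66>
after step 9 (op9 push(54)): stack <27,66,54>

linearizable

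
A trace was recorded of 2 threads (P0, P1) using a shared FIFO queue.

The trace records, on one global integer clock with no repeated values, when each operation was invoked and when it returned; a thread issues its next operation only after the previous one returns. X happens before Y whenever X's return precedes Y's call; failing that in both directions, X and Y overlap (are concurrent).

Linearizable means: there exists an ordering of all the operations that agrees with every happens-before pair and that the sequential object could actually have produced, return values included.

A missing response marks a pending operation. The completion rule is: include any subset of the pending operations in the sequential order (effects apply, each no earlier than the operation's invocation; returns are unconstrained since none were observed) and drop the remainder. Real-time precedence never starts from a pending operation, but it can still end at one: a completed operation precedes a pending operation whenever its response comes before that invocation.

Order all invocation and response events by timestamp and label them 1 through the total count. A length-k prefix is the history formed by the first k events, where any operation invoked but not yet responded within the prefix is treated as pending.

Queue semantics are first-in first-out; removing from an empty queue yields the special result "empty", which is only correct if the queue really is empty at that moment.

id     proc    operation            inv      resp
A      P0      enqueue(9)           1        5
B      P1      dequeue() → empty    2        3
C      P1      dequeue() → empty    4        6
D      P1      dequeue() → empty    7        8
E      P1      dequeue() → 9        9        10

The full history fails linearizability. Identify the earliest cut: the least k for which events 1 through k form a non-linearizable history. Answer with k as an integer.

8

events 1..7 are linearizable; a witness order is B, C, A:
step 1: B dequeue() → empty — queue <>
step 2: C dequeue() → empty — queue <>
step 3: A enqueue(9) — queue <9>
at event 8 (D's time-8 response) nothing linearizes any more
sample order A, B, C, D stalls at step 2 — B dequeue() → empty has no legal effect
sample order B, A, C, D stalls at step 3 — C dequeue() → empty has no legal effect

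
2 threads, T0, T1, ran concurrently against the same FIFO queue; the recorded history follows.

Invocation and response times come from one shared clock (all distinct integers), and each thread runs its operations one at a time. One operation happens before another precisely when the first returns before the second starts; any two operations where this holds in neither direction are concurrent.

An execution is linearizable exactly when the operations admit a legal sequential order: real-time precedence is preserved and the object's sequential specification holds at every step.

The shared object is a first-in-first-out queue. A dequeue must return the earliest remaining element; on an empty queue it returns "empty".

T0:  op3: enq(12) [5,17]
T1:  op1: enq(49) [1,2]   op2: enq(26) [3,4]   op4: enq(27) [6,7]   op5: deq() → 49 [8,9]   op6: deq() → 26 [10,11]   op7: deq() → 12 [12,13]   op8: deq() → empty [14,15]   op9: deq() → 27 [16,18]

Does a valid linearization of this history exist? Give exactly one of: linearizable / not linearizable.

not linearizable

events 1..14 are fine; event 15 — the response of op8 at time 15 — makes the prefix non-linearizable
the completed operations (7 total) allow one real-time order; the FIFO queue replay rejects it
every completion of the 1 pending operation (op3) was checked; none linearizes
sample order op1, op2, op4, op5, op6, op7, op8 (pending dropped) stalls at step 6 — op7 deq() → 12 has no legal effect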